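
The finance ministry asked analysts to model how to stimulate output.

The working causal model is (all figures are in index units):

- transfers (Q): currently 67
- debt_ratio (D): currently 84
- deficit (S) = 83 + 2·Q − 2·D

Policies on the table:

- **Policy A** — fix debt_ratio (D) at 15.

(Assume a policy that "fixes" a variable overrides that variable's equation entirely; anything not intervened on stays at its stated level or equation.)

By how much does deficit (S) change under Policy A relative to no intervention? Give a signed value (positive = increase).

Baseline:
  Q = 67
  D = 84
  S = 83 + 2·67 − 2·84 = 49
Policy A (D := 15):
  Q = 67
  D = 15
  S = 83 + 2·67 − 2·15 = 187
Change in S: 187 − 49 = 138

138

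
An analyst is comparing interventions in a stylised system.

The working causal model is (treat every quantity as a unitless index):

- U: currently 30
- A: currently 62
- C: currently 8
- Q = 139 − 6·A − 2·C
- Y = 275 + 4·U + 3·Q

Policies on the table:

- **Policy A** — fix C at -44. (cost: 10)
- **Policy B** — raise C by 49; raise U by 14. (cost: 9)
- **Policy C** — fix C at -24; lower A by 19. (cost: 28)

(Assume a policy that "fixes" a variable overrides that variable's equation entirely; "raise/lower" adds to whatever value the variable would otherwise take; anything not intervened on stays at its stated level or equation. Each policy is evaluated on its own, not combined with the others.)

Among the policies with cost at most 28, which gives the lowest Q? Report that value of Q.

Policy A (C := -44):
  A = 62
  C = -44
  Q = 139 − 6·62 − 2·(-44) = -145
Policy B (C + 49, U + 14):
  A = 62
  C = 8 + 49 = 57
  Q = 139 − 6·62 − 2·57 = -347
Policy C (C := -24, A − 19):
  A = 62 − 19 = 43
  C = -24
  Q = 139 − 6·43 − 2·(-24) = -71
Comparing — Policy A: Q=-145, Policy B: Q=-347, Policy C: Q=-71. Lowest is -347 (Policy B).

-347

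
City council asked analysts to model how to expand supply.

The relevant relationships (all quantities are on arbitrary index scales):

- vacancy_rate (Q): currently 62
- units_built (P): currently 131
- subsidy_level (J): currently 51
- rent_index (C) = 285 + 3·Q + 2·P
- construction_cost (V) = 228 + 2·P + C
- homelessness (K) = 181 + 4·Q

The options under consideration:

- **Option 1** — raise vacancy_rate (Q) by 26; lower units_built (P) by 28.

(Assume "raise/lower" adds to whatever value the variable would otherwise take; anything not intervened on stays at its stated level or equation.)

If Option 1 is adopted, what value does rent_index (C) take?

755

Option 1 (Q + 26, P − 28):
  Q = 62 + 26 = 88
  P = 131 − 28 = 103
  C = 285 + 3·88 + 2·103 = 755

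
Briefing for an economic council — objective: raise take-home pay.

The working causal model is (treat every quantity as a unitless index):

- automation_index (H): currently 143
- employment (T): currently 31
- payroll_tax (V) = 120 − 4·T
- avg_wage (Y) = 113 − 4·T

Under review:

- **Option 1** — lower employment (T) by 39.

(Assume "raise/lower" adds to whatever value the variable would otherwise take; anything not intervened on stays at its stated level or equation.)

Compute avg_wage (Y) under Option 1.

145

Option 1 (T − 39):
  T = 31 − 39 = -8
  Y = 113 − 4·(-8) = 145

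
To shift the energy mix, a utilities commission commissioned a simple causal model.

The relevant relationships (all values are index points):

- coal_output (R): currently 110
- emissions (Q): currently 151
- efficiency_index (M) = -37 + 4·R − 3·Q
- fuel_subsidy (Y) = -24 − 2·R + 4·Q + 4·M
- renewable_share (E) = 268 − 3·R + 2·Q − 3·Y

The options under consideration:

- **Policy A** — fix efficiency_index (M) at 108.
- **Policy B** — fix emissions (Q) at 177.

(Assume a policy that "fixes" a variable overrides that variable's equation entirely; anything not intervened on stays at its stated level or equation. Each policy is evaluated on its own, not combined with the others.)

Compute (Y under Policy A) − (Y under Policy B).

840

Policy A (M := 108):
  R = 110
  Q = 151
  M = 108
  Y = -24 − 2·110 + 4·151 + 4·108 = 792
Policy B (Q := 177):
  R = 110
  Q = 177
  M = -37 + 4·110 − 3·177 = -128
  Y = -24 − 2·110 + 4·177 + 4·(-128) = -48
Y: 792 − (-48) = 840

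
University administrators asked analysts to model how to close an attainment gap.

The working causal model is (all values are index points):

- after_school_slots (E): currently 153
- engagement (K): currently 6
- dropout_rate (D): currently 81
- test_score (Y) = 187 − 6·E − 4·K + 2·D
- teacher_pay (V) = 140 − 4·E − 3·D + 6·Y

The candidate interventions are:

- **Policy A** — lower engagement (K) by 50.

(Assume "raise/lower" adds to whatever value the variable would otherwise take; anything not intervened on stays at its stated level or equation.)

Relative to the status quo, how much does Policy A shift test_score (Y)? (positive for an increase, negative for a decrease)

200

Baseline:
  E = 153
  K = 6
  D = 81
  Y = 187 − 6·153 − 4·6 + 2·81 = -593
Policy A (K − 50):
  E = 153
  K = 6 − 50 = -44
  D = 81
  Y = 187 − 6·153 − 4·(-44) + 2·81 = -393
Change in Y: -393 − (-593) = 200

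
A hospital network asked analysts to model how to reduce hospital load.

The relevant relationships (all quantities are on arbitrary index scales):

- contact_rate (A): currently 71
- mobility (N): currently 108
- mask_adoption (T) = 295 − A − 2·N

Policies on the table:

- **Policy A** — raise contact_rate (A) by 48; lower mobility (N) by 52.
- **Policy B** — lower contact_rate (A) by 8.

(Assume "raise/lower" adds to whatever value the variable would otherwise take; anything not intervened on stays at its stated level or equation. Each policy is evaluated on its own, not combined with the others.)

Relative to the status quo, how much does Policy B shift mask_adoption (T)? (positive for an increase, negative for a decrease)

Baseline:
  A = 71
  N = 108
  T = 295 − 71 − 2·108 = 8
Policy B (A − 8):
  A = 71 − 8 = 63
  N = 108
  T = 295 − 63 − 2·108 = 16
Change in T: 16 − 8 = 8

8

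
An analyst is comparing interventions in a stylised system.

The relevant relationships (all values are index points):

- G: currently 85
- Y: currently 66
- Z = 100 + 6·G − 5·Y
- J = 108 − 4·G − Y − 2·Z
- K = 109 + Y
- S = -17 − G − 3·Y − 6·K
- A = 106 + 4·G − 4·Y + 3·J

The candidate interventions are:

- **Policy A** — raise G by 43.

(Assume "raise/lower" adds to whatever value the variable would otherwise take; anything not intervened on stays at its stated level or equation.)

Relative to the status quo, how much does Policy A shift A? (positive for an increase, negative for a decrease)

-1892

Baseline:
  G = 85
  Y = 66
  Z = 100 + 6·85 − 5·66 = 280
  J = 108 − 4·85 − 66 − 2·280 = -858
  A = 106 + 4·85 − 4·66 + 3·(-858) = -2392
Policy A (G + 43):
  G = 85 + 43 = 128
  Y = 66
  Z = 100 + 6·128 − 5·66 = 538
  J = 108 − 4·128 − 66 − 2·538 = -1546
  A = 106 + 4·128 − 4·66 + 3·(-1546) = -4284
Change in A: -4284 − (-2392) = -1892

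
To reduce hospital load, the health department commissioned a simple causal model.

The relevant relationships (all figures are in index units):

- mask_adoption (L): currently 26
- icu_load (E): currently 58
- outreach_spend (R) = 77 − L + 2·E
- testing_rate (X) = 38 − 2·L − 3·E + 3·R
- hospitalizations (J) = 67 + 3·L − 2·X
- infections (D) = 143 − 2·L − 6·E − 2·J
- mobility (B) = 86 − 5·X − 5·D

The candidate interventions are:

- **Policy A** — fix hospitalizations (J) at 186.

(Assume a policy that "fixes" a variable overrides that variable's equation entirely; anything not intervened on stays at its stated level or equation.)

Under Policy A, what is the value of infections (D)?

Policy A (J := 186):
  L = 26
  E = 58
  R = 77 − 26 + 2·58 = 167
  X = 38 − 2·26 − 3·58 + 3·167 = 313
  J = 186
  D = 143 − 2·26 − 6·58 − 2·186 = -629

-629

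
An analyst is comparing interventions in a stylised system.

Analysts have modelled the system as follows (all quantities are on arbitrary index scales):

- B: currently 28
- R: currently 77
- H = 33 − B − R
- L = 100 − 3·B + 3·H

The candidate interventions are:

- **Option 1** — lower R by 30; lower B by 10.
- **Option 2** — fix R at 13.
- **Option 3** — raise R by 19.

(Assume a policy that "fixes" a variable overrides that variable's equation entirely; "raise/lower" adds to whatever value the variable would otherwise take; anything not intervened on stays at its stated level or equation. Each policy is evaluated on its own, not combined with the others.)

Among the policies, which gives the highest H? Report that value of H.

Option 1 (R − 30, B − 10):
  B = 28 − 10 = 18
  R = 77 − 30 = 47
  H = 33 − 18 − 47 = -32
Option 2 (R := 13):
  B = 28
  R = 13
  H = 33 − 28 − 13 = -8
Option 3 (R + 19):
  B = 28
  R = 77 + 19 = 96
  H = 33 − 28 − 96 = -91
Comparing — Option 1: H=-32, Option 2: H=-8, Option 3: H=-91. Highest is -8 (Option 2).

-8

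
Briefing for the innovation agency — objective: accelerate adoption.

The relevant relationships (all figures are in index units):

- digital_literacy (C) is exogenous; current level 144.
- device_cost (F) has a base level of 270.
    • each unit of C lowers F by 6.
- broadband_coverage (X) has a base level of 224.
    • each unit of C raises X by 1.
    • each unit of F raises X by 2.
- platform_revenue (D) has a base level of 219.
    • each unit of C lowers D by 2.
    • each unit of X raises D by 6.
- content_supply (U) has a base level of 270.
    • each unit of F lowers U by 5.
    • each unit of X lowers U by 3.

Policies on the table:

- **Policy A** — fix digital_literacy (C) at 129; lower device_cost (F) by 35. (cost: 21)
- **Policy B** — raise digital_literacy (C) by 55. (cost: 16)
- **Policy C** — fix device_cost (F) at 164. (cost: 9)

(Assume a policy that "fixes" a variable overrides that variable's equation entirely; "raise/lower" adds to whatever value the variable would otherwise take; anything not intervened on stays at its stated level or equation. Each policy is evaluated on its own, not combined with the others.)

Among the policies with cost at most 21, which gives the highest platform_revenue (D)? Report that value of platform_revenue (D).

Policy A (C := 129, F − 35):
  C = 129
  F = 270 − 6·129 (−35 from intervention) = -539
  X = 224 + 129 + 2·(-539) = -725
  D = 219 − 2·129 + 6·(-725) = -4389
Policy B (C + 55):
  C = 144 + 55 = 199
  F = 270 − 6·199 = -924
  X = 224 + 199 + 2·(-924) = -1425
  D = 219 − 2·199 + 6·(-1425) = -8729
Policy C (F := 164):
  C = 144
  F = 164
  X = 224 + 144 + 2·164 = 696
  D = 219 − 2·144 + 6·696 = 4107
Comparing — Policy A: D=-4389, Policy B: D=-8729, Policy C: D=4107. Highest is 4107 (Policy C).

4107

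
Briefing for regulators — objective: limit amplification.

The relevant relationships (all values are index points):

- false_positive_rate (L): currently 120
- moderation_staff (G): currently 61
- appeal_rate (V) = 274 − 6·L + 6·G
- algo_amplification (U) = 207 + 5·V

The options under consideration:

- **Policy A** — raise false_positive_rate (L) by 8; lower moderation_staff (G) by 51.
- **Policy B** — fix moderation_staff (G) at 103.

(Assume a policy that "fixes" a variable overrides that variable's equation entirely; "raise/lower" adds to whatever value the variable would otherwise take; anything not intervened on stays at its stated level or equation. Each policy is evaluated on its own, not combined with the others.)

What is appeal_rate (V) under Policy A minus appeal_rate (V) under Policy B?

Policy A (L + 8, G − 51):
  L = 120 + 8 = 128
  G = 61 − 51 = 10
  V = 274 − 6·128 + 6·10 = -434
Policy B (G := 103):
  L = 120
  G = 103
  V = 274 − 6·120 + 6·103 = 172
V: -434 − 172 = -606

-606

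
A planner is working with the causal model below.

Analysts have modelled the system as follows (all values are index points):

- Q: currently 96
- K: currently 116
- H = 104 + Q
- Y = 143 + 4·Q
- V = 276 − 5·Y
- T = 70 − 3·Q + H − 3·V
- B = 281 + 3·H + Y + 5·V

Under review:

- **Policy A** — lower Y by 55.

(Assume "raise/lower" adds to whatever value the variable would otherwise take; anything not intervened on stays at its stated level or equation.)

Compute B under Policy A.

Policy A (Y − 55):
  Q = 96
  H = 104 + 96 = 200
  Y = 143 + 4·96 (−55 from intervention) = 472
  V = 276 − 5·472 = -2084
  B = 281 + 3·200 + 472 + 5·(-2084) = -9067

-9067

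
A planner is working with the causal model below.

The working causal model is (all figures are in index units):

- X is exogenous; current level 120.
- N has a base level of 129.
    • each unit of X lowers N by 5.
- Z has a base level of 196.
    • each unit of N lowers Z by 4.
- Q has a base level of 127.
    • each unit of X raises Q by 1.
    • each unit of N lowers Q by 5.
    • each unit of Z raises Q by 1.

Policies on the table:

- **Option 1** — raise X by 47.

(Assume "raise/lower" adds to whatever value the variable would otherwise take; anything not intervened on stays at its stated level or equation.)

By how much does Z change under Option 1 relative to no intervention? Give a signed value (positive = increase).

940

Baseline:
  X = 120
  N = 129 − 5·120 = -471
  Z = 196 − 4·(-471) = 2080
Option 1 (X + 47):
  X = 120 + 47 = 167
  N = 129 − 5·167 = -706
  Z = 196 − 4·(-706) = 3020
Change in Z: 3020 − 2080 = 940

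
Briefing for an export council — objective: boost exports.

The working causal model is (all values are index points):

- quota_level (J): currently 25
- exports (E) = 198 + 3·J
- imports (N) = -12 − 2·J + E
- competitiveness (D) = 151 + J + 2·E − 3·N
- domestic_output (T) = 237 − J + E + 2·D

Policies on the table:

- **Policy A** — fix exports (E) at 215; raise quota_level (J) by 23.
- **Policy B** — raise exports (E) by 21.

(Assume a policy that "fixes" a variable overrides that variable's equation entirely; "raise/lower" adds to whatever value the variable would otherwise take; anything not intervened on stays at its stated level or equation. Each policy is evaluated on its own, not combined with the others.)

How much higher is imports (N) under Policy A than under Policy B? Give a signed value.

-125

Policy A (E := 215, J + 23):
  J = 25 + 23 = 48
  E = 215
  N = -12 − 2·48 + 215 = 107
Policy B (E + 21):
  J = 25
  E = 198 + 3·25 (+21 from intervention) = 294
  N = -12 − 2·25 + 294 = 232
N: 107 − 232 = -125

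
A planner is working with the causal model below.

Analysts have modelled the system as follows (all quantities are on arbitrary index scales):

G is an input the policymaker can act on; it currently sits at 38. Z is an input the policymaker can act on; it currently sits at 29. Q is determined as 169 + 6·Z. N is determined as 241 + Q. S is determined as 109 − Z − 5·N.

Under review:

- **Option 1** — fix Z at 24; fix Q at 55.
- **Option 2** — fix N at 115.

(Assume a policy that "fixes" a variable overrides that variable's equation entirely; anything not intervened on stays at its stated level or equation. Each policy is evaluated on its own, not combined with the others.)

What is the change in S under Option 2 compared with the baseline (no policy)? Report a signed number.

2345

Baseline:
  Z = 29
  Q = 169 + 6·29 = 343
  N = 241 + 343 = 584
  S = 109 − 29 − 5·584 = -2840
Option 2 (N := 115):
  Z = 29
  Q = 169 + 6·29 = 343
  N = 115
  S = 109 − 29 − 5·115 = -495
Change in S: -495 − (-2840) = 2345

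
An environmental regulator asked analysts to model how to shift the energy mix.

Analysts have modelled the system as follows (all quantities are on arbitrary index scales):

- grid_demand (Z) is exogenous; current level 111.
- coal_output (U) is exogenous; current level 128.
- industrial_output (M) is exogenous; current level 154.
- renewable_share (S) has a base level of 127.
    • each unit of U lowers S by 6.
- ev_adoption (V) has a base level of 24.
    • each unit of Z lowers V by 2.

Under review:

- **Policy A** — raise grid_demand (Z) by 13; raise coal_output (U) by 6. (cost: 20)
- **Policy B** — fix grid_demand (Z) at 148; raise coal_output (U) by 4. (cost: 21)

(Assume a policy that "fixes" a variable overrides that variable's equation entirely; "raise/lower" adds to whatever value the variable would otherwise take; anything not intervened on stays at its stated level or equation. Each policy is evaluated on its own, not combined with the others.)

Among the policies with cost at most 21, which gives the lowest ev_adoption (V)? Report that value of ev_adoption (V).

Policy A (Z + 13, U + 6):
  Z = 111 + 13 = 124
  V = 24 − 2·124 = -224
Policy B (Z := 148, U + 4):
  Z = 148
  V = 24 − 2·148 = -272
Comparing — Policy A: V=-224, Policy B: V=-272. Lowest is -272 (Policy B).

-272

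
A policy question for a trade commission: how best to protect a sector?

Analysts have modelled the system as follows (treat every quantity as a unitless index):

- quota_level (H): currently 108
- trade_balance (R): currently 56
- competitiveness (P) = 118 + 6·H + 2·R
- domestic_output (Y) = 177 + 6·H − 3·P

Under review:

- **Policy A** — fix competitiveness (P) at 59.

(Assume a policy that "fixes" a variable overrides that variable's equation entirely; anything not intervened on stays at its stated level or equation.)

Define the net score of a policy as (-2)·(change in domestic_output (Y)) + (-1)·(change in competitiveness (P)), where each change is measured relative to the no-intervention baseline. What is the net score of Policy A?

Baseline:
  H = 108
  R = 56
  P = 118 + 6·108 + 2·56 = 878
  Y = 177 + 6·108 − 3·878 = -1809
Policy A (P := 59):
  H = 108
  R = 56
  P = 59
  Y = 177 + 6·108 − 3·59 = 648
ΔY = 648 − (-1809) = 2457; ΔP = 59 − 878 = -819
Score = (-2)·2457 + (-1)·(-819) = -4095

-4095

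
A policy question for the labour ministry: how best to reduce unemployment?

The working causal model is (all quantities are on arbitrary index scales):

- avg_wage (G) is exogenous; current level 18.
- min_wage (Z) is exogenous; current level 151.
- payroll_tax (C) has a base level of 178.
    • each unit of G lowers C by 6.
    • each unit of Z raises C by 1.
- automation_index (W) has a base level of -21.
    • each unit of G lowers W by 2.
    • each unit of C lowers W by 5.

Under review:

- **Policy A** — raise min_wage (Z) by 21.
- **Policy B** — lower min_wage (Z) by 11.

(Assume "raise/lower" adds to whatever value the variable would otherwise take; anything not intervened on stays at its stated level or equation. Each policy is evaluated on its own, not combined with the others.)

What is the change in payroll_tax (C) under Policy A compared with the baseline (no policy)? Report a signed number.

21

Baseline:
  G = 18
  Z = 151
  C = 178 − 6·18 + 151 = 221
Policy A (Z + 21):
  G = 18
  Z = 151 + 21 = 172
  C = 178 − 6·18 + 172 = 242
Change in C: 242 − 221 = 21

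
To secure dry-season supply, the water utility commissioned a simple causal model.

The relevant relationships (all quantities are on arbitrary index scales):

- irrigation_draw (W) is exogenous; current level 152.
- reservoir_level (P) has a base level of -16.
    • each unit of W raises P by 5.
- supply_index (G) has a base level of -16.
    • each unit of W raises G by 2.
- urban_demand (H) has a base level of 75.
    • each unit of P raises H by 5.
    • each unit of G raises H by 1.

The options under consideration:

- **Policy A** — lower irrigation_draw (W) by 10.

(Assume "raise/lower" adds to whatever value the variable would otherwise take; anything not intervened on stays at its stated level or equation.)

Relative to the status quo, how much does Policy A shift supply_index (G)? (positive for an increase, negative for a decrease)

-20

Baseline:
  W = 152
  G = -16 + 2·152 = 288
Policy A (W − 10):
  W = 152 − 10 = 142
  G = -16 + 2·142 = 268
Change in G: 268 − 288 = -20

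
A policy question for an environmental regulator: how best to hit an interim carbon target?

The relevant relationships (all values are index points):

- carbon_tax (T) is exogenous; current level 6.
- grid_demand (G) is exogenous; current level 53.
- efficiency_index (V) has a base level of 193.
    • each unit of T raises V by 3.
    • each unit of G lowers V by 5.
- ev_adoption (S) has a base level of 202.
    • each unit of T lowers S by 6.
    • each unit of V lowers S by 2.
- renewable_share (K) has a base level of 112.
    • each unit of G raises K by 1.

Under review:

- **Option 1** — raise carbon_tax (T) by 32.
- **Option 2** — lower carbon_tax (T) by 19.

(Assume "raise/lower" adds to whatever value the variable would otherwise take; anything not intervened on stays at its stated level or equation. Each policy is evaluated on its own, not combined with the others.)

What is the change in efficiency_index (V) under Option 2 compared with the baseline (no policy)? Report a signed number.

-57

Baseline:
  T = 6
  G = 53
  V = 193 + 3·6 − 5·53 = -54
Option 2 (T − 19):
  T = 6 − 19 = -13
  G = 53
  V = 193 + 3·(-13) − 5·53 = -111
Change in V: -111 − (-54) = -57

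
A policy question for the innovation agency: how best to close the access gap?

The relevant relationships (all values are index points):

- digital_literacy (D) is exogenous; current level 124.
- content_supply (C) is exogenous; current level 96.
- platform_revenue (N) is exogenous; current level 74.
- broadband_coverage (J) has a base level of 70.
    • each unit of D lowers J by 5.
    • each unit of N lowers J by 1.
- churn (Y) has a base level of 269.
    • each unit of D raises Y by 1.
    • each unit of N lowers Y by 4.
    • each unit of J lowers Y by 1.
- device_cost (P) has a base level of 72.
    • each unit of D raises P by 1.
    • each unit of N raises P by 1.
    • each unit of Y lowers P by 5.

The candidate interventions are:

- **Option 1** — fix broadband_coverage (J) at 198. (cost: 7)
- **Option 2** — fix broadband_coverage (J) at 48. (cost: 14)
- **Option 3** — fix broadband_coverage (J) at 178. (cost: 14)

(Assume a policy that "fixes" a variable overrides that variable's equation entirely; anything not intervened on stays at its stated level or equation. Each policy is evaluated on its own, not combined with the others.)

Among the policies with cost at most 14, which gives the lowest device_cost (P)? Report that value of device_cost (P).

Option 1 (J := 198):
  D = 124
  N = 74
  J = 198
  Y = 269 + 124 − 4·74 − 198 = -101
  P = 72 + 124 + 74 − 5·(-101) = 775
Option 2 (J := 48):
  D = 124
  N = 74
  J = 48
  Y = 269 + 124 − 4·74 − 48 = 49
  P = 72 + 124 + 74 − 5·49 = 25
Option 3 (J := 178):
  D = 124
  N = 74
  J = 178
  Y = 269 + 124 − 4·74 − 178 = -81
  P = 72 + 124 + 74 − 5·(-81) = 675
Comparing — Option 1: P=775, Option 2: P=25, Option 3: P=675. Lowest is 25 (Option 2).

25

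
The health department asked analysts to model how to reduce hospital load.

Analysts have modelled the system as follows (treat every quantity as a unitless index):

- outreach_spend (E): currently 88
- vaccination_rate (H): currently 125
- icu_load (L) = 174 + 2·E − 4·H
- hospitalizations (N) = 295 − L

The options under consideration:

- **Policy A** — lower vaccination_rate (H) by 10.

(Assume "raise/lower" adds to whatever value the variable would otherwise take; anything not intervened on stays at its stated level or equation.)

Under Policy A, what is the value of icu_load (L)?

-110

Policy A (H − 10):
  E = 88
  H = 125 − 10 = 115
  L = 174 + 2·88 − 4·115 = -110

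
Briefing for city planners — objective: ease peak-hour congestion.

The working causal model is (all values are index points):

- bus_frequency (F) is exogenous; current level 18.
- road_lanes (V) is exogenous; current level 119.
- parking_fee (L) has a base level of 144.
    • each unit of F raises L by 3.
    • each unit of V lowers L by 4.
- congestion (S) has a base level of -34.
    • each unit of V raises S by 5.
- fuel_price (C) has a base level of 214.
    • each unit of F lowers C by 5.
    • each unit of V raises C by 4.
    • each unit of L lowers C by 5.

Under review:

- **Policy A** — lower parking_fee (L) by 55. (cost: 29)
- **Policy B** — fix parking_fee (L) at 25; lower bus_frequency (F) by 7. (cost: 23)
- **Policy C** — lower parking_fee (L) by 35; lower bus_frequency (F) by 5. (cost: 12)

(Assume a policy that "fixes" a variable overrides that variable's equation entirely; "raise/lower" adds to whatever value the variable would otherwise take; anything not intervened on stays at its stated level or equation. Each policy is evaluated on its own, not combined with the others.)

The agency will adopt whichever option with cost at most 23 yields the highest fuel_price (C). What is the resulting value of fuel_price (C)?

2265

Policy B (L := 25, F − 7):
  F = 18 − 7 = 11
  V = 119
  L = 25
  C = 214 − 5·11 + 4·119 − 5·25 = 510
Policy C (L − 35, F − 5):
  F = 18 − 5 = 13
  V = 119
  L = 144 + 3·13 − 4·119 (−35 from intervention) = -328
  C = 214 − 5·13 + 4·119 − 5·(-328) = 2265
Comparing — Policy B: C=510, Policy C: C=2265. Highest is 2265 (Policy C).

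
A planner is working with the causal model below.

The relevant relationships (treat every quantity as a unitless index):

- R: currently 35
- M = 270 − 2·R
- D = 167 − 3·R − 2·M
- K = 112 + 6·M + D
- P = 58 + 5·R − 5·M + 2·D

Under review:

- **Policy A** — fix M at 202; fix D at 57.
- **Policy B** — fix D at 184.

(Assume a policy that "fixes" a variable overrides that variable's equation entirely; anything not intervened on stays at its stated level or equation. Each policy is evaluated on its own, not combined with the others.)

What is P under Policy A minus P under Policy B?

-264

Policy A (M := 202, D := 57):
  R = 35
  M = 202
  D = 57
  P = 58 + 5·35 − 5·202 + 2·57 = -663
Policy B (D := 184):
  R = 35
  M = 270 − 2·35 = 200
  D = 184
  P = 58 + 5·35 − 5·200 + 2·184 = -399
P: -663 − (-399) = -264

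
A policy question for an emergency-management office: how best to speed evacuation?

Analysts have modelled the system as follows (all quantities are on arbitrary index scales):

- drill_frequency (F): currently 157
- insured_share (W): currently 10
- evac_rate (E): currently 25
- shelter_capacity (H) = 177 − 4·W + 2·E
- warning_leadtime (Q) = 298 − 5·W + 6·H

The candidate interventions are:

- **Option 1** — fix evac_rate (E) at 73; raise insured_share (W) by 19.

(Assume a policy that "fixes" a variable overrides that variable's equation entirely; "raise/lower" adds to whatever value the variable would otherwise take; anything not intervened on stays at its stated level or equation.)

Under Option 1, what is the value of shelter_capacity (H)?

207

Option 1 (E := 73, W + 19):
  W = 10 + 19 = 29
  E = 73
  H = 177 − 4·29 + 2·73 = 207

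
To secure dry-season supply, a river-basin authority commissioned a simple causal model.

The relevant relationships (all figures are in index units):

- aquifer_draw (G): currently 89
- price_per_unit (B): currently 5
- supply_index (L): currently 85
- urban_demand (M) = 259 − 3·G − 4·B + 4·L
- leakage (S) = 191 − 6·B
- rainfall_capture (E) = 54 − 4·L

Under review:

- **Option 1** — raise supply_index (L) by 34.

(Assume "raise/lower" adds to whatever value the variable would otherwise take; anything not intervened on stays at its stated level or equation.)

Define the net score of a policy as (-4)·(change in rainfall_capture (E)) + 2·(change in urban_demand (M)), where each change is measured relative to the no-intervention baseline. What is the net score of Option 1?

Baseline:
  G = 89
  B = 5
  L = 85
  M = 259 − 3·89 − 4·5 + 4·85 = 312
  E = 54 − 4·85 = -286
Option 1 (L + 34):
  G = 89
  B = 5
  L = 85 + 34 = 119
  M = 259 − 3·89 − 4·5 + 4·119 = 448
  E = 54 − 4·119 = -422
ΔE = -422 − (-286) = -136; ΔM = 448 − 312 = 136
Score = (-4)·(-136) + 2·136 = 816

816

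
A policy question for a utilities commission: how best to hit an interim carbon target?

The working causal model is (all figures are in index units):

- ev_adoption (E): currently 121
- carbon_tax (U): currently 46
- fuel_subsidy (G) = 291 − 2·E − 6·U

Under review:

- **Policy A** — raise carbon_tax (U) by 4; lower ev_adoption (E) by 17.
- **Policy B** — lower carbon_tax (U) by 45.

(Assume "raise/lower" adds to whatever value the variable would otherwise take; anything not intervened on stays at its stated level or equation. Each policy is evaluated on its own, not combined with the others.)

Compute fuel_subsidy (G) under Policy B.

Policy B (U − 45):
  E = 121
  U = 46 − 45 = 1
  G = 291 − 2·121 − 6·1 = 43

43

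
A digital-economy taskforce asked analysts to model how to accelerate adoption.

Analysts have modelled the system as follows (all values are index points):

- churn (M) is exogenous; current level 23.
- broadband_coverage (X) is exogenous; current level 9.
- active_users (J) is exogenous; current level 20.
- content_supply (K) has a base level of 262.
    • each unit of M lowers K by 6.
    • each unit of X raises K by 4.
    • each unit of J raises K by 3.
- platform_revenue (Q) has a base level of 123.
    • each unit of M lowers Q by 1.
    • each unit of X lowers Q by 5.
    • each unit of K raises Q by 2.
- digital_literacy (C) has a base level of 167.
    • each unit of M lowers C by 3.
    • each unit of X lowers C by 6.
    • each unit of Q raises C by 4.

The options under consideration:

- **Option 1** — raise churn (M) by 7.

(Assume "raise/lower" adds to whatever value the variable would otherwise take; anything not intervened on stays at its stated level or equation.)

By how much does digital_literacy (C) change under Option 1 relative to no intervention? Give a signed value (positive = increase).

Baseline:
  M = 23
  X = 9
  J = 20
  K = 262 − 6·23 + 4·9 + 3·20 = 220
  Q = 123 − 23 − 5·9 + 2·220 = 495
  C = 167 − 3·23 − 6·9 + 4·495 = 2024
Option 1 (M + 7):
  M = 23 + 7 = 30
  X = 9
  J = 20
  K = 262 − 6·30 + 4·9 + 3·20 = 178
  Q = 123 − 30 − 5·9 + 2·178 = 404
  C = 167 − 3·30 − 6·9 + 4·404 = 1639
Change in C: 1639 − 2024 = -385

-385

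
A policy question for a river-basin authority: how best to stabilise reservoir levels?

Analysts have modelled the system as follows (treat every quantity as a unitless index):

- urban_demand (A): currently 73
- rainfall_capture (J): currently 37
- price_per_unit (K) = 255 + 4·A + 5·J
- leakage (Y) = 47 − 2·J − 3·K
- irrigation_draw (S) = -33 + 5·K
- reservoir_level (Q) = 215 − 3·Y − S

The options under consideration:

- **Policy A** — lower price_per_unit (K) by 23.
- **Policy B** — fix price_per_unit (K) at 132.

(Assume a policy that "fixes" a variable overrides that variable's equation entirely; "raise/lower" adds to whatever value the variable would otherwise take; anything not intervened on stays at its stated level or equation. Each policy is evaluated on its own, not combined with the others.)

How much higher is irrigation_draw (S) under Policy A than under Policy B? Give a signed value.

Policy A (K − 23):
  A = 73
  J = 37
  K = 255 + 4·73 + 5·37 (−23 from intervention) = 709
  S = -33 + 5·709 = 3512
Policy B (K := 132):
  A = 73
  J = 37
  K = 132
  S = -33 + 5·132 = 627
S: 3512 − 627 = 2885

2885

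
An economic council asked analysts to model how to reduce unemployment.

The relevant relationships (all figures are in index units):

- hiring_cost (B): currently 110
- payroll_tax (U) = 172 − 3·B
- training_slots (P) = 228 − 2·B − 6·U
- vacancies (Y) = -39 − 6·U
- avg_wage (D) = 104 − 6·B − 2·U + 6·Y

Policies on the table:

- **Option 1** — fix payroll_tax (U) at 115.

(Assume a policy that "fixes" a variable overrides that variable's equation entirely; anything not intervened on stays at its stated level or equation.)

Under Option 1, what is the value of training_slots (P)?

Option 1 (U := 115):
  B = 110
  U = 115
  P = 228 − 2·110 − 6·115 = -682

-682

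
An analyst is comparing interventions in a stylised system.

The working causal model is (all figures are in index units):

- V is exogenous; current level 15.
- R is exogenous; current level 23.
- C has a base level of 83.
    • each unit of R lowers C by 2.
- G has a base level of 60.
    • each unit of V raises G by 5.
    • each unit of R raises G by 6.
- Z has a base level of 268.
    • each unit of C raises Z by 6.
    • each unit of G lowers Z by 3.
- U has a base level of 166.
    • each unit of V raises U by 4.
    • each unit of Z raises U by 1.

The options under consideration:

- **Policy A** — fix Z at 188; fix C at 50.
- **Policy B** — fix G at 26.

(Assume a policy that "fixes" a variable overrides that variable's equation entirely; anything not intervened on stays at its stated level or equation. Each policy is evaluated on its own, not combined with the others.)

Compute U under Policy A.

Policy A (Z := 188, C := 50):
  V = 15
  R = 23
  C = 50
  G = 60 + 5·15 + 6·23 = 273
  Z = 188
  U = 166 + 4·15 + 188 = 414

414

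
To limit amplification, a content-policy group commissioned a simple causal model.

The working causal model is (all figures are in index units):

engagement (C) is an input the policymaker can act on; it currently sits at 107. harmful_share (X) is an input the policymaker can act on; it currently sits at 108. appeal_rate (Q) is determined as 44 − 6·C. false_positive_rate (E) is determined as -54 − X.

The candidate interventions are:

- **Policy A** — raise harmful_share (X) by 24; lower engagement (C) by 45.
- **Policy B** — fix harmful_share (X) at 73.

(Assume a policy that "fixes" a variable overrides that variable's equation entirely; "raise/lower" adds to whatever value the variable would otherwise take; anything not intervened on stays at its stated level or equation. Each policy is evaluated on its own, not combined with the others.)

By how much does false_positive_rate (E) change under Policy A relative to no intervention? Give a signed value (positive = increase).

Baseline:
  X = 108
  E = -54 − 108 = -162
Policy A (X + 24, C − 45):
  X = 108 + 24 = 132
  E = -54 − 132 = -186
Change in E: -186 − (-162) = -24

-24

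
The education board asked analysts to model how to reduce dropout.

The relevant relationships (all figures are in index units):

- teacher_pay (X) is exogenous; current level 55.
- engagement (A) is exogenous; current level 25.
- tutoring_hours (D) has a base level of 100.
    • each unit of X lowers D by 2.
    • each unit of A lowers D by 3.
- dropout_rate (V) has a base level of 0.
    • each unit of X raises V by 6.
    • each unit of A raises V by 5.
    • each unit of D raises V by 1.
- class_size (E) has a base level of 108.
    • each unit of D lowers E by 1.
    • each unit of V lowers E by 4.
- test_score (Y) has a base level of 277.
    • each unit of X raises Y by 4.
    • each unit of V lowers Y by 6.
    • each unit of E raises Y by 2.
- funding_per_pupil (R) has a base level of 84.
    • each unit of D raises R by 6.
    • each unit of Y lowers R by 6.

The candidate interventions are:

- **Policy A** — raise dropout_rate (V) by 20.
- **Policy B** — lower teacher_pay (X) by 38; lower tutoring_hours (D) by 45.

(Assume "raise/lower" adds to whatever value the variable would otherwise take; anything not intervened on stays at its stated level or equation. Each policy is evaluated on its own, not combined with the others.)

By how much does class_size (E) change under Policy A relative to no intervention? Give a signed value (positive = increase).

Baseline:
  X = 55
  A = 25
  D = 100 − 2·55 − 3·25 = -85
  V = 0 + 6·55 + 5·25 + (-85) = 370
  E = 108 − (-85) − 4·370 = -1287
Policy A (V + 20):
  X = 55
  A = 25
  D = 100 − 2·55 − 3·25 = -85
  V = 0 + 6·55 + 5·25 + (-85) (+20 from intervention) = 390
  E = 108 − (-85) − 4·390 = -1367
Change in E: -1367 − (-1287) = -80

-80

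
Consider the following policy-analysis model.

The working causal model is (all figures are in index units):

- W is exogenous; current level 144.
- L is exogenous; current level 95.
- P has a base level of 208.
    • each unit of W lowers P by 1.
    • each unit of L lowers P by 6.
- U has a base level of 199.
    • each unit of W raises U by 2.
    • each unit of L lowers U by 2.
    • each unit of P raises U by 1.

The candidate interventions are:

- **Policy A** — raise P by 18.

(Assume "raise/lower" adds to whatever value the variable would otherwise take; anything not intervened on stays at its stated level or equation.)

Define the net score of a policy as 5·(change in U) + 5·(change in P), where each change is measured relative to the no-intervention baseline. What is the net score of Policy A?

180

Baseline:
  W = 144
  L = 95
  P = 208 − 144 − 6·95 = -506
  U = 199 + 2·144 − 2·95 + (-506) = -209
Policy A (P + 18):
  W = 144
  L = 95
  P = 208 − 144 − 6·95 (+18 from intervention) = -488
  U = 199 + 2·144 − 2·95 + (-488) = -191
ΔU = -191 − (-209) = 18; ΔP = -488 − (-506) = 18
Score = 5·18 + 5·18 = 180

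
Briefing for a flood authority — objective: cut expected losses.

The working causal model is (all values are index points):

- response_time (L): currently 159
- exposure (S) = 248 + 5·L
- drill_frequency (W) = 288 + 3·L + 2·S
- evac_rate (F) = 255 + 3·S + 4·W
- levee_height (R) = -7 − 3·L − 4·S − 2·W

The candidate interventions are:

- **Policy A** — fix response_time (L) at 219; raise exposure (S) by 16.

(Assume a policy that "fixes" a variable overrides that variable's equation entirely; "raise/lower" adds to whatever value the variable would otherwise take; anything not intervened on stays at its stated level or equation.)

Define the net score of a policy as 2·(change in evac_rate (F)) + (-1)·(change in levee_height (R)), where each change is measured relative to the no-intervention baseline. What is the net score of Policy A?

11460

Baseline:
  L = 159
  S = 248 + 5·159 = 1043
  W = 288 + 3·159 + 2·1043 = 2851
  F = 255 + 3·1043 + 4·2851 = 14788
  R = -7 − 3·159 − 4·1043 − 2·2851 = -10358
Policy A (L := 219, S + 16):
  L = 219
  S = 248 + 5·219 (+16 from intervention) = 1359
  W = 288 + 3·219 + 2·1359 = 3663
  F = 255 + 3·1359 + 4·3663 = 18984
  R = -7 − 3·219 − 4·1359 − 2·3663 = -13426
ΔF = 18984 − 14788 = 4196; ΔR = -13426 − (-10358) = -3068
Score = 2·4196 + (-1)·(-3068) = 11460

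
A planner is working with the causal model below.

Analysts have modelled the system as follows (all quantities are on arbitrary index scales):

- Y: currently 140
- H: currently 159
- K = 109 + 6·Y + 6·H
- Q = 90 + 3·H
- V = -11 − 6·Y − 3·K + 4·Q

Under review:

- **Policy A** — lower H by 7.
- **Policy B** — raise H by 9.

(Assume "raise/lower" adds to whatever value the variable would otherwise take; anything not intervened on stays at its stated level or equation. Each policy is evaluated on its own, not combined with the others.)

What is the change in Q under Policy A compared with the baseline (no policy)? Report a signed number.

Baseline:
  H = 159
  Q = 90 + 3·159 = 567
Policy A (H − 7):
  H = 159 − 7 = 152
  Q = 90 + 3·152 = 546
Change in Q: 546 − 567 = -21

-21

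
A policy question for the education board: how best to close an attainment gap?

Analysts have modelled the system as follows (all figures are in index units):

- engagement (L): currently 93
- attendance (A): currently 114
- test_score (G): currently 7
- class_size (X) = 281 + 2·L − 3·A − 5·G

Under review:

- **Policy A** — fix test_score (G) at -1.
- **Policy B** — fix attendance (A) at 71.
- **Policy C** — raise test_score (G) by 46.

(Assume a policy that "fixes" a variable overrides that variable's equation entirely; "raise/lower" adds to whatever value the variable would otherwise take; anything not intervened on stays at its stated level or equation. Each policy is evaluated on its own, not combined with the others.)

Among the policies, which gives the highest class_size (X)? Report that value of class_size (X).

219

Policy A (G := -1):
  L = 93
  A = 114
  G = -1
  X = 281 + 2·93 − 3·114 − 5·(-1) = 130
Policy B (A := 71):
  L = 93
  A = 71
  G = 7
  X = 281 + 2·93 − 3·71 − 5·7 = 219
Policy C (G + 46):
  L = 93
  A = 114
  G = 7 + 46 = 53
  X = 281 + 2·93 − 3·114 − 5·53 = -140
Comparing — Policy A: X=130, Policy B: X=219, Policy C: X=-140. Highest is 219 (Policy B).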